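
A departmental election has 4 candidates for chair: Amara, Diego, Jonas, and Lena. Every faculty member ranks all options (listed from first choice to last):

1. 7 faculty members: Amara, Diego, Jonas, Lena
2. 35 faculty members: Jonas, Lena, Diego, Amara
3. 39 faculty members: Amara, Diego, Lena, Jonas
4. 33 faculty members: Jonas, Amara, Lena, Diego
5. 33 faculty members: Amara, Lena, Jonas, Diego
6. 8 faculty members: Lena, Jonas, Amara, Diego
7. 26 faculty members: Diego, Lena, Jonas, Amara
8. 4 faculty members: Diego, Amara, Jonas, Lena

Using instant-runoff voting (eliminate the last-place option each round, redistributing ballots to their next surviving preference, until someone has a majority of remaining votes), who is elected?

Jonas

Round 1: Amara 79, Diego 30, Jonas 68, Lena 8. Eliminate Lena.
Round 2: Amara 79, Diego 30, Jonas 76. Eliminate Diego.
Round 3: Amara 83, Jonas 102. Jonas has a majority.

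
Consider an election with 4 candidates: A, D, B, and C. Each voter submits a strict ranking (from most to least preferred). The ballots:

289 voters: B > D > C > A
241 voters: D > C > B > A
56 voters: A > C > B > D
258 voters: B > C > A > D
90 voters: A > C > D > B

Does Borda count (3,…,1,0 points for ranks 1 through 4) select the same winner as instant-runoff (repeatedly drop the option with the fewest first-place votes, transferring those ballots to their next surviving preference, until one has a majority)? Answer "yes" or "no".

yes

Borda — scores: A 696, D 1391, B 1938, C 1579. Winner: B.
Instant-runoff — R1 A 146, D 241, B 547, C 0 (B winner). Winner: B.
The two methods agree.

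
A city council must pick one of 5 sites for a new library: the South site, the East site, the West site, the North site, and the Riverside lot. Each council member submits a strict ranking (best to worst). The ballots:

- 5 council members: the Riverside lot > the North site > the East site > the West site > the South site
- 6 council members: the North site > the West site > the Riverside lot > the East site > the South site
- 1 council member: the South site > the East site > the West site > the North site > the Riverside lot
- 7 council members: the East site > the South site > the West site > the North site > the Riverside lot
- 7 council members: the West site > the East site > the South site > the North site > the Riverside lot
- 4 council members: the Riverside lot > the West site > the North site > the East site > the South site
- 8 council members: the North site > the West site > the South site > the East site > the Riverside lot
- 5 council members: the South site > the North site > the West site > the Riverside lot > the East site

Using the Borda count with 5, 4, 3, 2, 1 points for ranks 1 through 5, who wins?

the West site

the South site: 5·1 + 6·1 + 1·5 + 7·4 + 7·3 + 4·1 + 8·3 + 5·5 = 118
the East site: 5·3 + 6·2 + 1·4 + 7·5 + 7·4 + 4·2 + 8·2 + 5·1 = 123
the West site: 5·2 + 6·4 + 1·3 + 7·3 + 7·5 + 4·4 + 8·4 + 5·3 = 156
the North site: 5·4 + 6·5 + 1·2 + 7·2 + 7·2 + 4·3 + 8·5 + 5·4 = 152
the Riverside lot: 5·5 + 6·3 + 1·1 + 7·1 + 7·1 + 4·5 + 8·1 + 5·2 = 96
the West site has the highest Borda score (156).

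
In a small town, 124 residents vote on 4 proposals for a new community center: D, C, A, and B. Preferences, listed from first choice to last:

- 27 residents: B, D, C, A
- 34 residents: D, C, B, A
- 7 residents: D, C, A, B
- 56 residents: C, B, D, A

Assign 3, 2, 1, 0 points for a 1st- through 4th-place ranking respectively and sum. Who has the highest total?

C

D: 27·2 + 34·3 + 7·3 + 56·1 = 233
C: 27·1 + 34·2 + 7·2 + 56·3 = 277
A: 27·0 + 34·0 + 7·1 + 56·0 = 7
B: 27·3 + 34·1 + 7·0 + 56·2 = 227
C has the highest Borda score (277).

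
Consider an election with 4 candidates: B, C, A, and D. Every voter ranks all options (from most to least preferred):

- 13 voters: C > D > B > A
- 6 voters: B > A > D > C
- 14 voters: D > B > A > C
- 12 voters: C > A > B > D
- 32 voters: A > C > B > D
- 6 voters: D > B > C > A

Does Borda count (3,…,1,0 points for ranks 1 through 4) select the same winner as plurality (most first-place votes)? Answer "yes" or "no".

yes

Borda — scores: B 115, C 145, A 146, D 92. Winner: A.
Plurality — first-place votes: B 6, C 25, A 32, D 20. Winner: A.
The two methods agree.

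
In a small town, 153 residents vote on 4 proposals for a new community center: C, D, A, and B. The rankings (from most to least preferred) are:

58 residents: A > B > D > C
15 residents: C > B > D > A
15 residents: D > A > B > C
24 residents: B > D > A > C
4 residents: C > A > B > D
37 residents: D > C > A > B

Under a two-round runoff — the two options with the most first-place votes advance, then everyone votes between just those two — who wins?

D

Round 1 first-place votes: C 19, D 52, A 58, B 24.
A and D advance.
Runoff: A is preferred to D by 62 voters; D by 91.
D wins the runoff.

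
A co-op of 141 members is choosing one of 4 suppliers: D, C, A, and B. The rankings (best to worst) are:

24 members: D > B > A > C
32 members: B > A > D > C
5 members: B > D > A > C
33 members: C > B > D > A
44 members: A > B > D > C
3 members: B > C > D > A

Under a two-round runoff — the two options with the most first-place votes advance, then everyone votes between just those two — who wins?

Round 1 first-place votes: D 24, C 33, A 44, B 40.
A and B advance.
Runoff: A is preferred to B by 44 voters; B by 97.
B wins the runoff.

B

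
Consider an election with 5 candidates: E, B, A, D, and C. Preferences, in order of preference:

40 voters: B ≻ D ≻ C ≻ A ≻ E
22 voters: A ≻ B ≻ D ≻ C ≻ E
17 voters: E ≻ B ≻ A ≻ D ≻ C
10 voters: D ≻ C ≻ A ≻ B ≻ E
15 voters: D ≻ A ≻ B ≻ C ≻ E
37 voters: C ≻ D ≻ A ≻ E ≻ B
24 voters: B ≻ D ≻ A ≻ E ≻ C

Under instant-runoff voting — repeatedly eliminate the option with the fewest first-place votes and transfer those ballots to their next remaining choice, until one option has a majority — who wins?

Round 1: E 17, B 64, A 22, D 25, C 37. Eliminate E.
Round 2: B 81, A 22, D 25, C 37. Eliminate A.
Round 3: B 103, D 25, C 37. B has a majority.

B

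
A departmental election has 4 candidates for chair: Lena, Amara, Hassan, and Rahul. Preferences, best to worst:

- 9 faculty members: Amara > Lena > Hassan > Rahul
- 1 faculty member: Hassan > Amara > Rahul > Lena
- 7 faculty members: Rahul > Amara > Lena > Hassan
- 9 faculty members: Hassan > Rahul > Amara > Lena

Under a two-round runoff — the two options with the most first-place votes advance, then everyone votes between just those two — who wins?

Round 1 first-place votes: Lena 0, Amara 9, Hassan 10, Rahul 7.
Hassan and Amara advance.
Runoff: Hassan is preferred to Amara by 10 voters; Amara by 16.
Amara wins the runoff.

Amara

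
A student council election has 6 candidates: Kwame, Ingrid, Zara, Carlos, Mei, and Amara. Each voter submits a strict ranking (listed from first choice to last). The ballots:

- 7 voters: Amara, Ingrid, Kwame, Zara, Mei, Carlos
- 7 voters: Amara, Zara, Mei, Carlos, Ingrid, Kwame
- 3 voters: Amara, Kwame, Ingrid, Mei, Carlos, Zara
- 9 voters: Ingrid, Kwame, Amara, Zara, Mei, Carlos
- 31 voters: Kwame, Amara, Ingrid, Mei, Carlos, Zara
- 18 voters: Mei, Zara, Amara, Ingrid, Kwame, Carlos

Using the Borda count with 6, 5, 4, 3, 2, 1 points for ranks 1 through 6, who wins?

Kwame: 7·4 + 7·1 + 3·5 + 9·5 + 31·6 + 18·2 = 317
Ingrid: 7·5 + 7·2 + 3·4 + 9·6 + 31·4 + 18·3 = 293
Zara: 7·3 + 7·5 + 3·1 + 9·3 + 31·1 + 18·5 = 207
Carlos: 7·1 + 7·3 + 3·2 + 9·1 + 31·2 + 18·1 = 123
Mei: 7·2 + 7·4 + 3·3 + 9·2 + 31·3 + 18·6 = 270
Amara: 7·6 + 7·6 + 3·6 + 9·4 + 31·5 + 18·4 = 365
Amara has the highest Borda score (365).

Amara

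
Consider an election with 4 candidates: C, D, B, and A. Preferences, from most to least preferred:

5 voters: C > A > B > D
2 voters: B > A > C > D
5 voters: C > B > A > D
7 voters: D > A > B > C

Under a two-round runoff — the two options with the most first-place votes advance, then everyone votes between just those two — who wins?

C

Round 1 first-place votes: C 10, D 7, B 2, A 0.
C and D advance.
Runoff: C is preferred to D by 12 voters; D by 7.
C wins the runoff.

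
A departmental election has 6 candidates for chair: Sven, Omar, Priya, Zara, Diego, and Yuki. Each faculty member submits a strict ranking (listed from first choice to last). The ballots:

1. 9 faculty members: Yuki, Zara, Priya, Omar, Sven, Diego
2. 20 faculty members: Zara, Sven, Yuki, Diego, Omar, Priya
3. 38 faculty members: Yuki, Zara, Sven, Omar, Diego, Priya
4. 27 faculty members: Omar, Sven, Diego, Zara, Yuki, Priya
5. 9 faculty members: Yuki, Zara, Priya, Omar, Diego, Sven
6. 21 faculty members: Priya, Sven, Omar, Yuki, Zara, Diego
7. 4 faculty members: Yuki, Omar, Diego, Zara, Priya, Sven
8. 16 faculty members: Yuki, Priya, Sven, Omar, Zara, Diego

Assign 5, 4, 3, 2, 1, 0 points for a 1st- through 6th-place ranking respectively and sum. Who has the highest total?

Sven: 9·1 + 20·4 + 38·3 + 27·4 + 9·0 + 21·4 + 4·0 + 16·3 = 443
Omar: 9·2 + 20·1 + 38·2 + 27·5 + 9·2 + 21·3 + 4·4 + 16·2 = 378
Priya: 9·3 + 20·0 + 38·0 + 27·0 + 9·3 + 21·5 + 4·1 + 16·4 = 227
Zara: 9·4 + 20·5 + 38·4 + 27·2 + 9·4 + 21·1 + 4·2 + 16·1 = 423
Diego: 9·0 + 20·2 + 38·1 + 27·3 + 9·1 + 21·0 + 4·3 + 16·0 = 180
Yuki: 9·5 + 20·3 + 38·5 + 27·1 + 9·5 + 21·2 + 4·5 + 16·5 = 509
Yuki has the highest Borda score (509).

Yuki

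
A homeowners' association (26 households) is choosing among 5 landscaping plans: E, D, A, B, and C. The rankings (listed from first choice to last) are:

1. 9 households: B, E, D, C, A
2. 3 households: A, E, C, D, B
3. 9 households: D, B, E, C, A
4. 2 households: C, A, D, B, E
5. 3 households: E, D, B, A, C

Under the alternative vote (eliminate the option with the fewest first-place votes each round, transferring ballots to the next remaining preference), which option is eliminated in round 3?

A

Round 1: E 3, D 9, A 3, B 9, C 2. Eliminate C.
Round 2: E 3, D 9, A 5, B 9. Eliminate E.
Round 3: D 12, A 5, B 9. Eliminate A.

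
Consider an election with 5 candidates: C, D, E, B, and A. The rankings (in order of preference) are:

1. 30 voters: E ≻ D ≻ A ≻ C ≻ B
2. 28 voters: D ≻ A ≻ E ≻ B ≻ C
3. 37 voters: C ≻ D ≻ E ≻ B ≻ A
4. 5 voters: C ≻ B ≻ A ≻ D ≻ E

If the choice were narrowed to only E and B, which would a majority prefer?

E

Voters preferring E to B: 95; preferring B to E: 5.
E wins the head-to-head.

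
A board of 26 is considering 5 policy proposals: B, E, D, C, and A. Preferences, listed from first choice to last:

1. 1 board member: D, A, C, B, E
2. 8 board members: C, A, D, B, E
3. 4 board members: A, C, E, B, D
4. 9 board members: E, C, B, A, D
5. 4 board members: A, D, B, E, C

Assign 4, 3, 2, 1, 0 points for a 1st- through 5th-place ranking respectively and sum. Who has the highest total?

C

B: 1·1 + 8·1 + 4·1 + 9·2 + 4·2 = 39
E: 1·0 + 8·0 + 4·2 + 9·4 + 4·1 = 48
D: 1·4 + 8·2 + 4·0 + 9·0 + 4·3 = 32
C: 1·2 + 8·4 + 4·3 + 9·3 + 4·0 = 73
A: 1·3 + 8·3 + 4·4 + 9·1 + 4·4 = 68
C has the highest Borda score (73).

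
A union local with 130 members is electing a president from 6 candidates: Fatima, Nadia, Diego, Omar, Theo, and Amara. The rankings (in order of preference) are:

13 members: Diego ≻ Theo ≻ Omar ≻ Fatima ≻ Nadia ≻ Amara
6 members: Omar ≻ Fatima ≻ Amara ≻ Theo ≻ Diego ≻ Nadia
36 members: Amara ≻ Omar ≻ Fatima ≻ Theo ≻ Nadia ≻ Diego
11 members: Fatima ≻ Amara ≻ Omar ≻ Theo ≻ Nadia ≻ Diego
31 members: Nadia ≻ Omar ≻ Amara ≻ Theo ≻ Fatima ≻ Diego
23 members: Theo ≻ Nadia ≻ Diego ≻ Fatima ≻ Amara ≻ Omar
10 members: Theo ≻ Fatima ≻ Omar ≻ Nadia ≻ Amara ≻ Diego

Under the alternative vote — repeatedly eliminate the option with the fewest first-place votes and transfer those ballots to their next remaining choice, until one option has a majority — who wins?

Amara

Round 1: Fatima 11, Nadia 31, Diego 13, Omar 6, Theo 33, Amara 36. Eliminate Omar.
Round 2: Fatima 17, Nadia 31, Diego 13, Theo 33, Amara 36. Eliminate Diego.
Round 3: Fatima 17, Nadia 31, Theo 46, Amara 36. Eliminate Fatima.
Round 4: Nadia 31, Theo 46, Amara 53. Eliminate Nadia.
Round 5: Theo 46, Amara 84. Amara has a majority.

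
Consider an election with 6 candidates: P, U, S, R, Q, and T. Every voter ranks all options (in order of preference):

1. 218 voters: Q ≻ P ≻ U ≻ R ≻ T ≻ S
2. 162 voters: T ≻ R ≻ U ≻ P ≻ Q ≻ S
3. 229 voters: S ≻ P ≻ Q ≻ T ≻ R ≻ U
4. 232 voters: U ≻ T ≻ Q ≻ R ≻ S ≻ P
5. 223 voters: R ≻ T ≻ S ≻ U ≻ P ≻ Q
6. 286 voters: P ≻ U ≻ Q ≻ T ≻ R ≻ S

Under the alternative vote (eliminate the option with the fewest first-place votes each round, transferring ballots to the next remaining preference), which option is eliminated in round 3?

Round 1: P 286, U 232, S 229, R 223, Q 218, T 162. Eliminate T.
Round 2: P 286, U 232, S 229, R 385, Q 218. Eliminate Q.
Round 3: P 504, U 232, S 229, R 385. Eliminate S.

S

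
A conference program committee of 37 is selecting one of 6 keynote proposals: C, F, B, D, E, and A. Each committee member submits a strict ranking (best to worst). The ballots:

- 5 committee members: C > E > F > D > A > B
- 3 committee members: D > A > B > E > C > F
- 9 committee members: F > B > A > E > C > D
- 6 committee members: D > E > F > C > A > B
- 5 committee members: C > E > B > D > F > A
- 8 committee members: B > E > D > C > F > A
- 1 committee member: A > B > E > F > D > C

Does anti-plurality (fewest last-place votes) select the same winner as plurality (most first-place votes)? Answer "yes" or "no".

Anti-plurality — last-place votes: C 1, F 3, B 11, D 9, E 0, A 13. Winner: E.
Plurality — first-place votes: C 10, F 9, B 8, D 9, E 0, A 1. Winner: C.
The two methods disagree.

no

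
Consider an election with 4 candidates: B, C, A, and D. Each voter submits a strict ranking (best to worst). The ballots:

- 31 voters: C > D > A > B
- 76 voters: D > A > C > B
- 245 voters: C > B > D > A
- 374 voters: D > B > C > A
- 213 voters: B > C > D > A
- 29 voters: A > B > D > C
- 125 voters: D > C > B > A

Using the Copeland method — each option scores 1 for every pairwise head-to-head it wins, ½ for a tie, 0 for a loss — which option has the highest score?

B: beats C and A; loses to D → score 2.
C: beats A; loses to B and D → score 1.
A: loses to B, C, and D → score 0.
D: beats B, C, and A → score 3.
D has the best pairwise record.

D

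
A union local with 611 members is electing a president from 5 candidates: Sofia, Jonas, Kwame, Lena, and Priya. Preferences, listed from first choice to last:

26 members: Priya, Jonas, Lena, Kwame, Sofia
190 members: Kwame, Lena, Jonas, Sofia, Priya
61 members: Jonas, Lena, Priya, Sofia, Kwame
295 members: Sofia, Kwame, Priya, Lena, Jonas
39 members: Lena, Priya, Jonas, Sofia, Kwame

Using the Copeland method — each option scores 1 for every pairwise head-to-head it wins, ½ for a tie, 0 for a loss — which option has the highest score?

Sofia: beats Kwame and Priya; loses to Jonas and Lena → score 2.
Jonas: beats Sofia; loses to Kwame, Lena, and Priya → score 1.
Kwame: beats Jonas, Lena, and Priya; loses to Sofia → score 3.
Lena: beats Sofia and Jonas; loses to Kwame and Priya → score 2.
Priya: beats Jonas and Lena; loses to Sofia and Kwame → score 2.
Kwame has the best pairwise record.

Kwame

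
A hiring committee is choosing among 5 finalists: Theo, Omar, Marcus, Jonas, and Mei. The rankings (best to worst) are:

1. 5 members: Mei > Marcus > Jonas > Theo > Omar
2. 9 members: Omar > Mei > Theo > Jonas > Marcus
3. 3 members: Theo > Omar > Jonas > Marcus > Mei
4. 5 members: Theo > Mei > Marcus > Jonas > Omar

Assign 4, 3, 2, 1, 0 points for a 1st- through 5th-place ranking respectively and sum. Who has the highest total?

Theo: 5·1 + 9·2 + 3·4 + 5·4 = 55
Omar: 5·0 + 9·4 + 3·3 + 5·0 = 45
Marcus: 5·3 + 9·0 + 3·1 + 5·2 = 28
Jonas: 5·2 + 9·1 + 3·2 + 5·1 = 30
Mei: 5·4 + 9·3 + 3·0 + 5·3 = 62
Mei has the highest Borda score (62).

Mei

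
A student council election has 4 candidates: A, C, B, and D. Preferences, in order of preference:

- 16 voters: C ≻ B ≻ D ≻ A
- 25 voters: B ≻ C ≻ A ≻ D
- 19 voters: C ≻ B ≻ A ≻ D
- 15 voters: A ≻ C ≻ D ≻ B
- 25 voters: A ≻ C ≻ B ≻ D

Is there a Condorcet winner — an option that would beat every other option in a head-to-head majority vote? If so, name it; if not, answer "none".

C

C vs A: 60–40 for C.
C vs B: 75–25 for C.
C vs D: 100–0 for C.
C beats every other option head-to-head.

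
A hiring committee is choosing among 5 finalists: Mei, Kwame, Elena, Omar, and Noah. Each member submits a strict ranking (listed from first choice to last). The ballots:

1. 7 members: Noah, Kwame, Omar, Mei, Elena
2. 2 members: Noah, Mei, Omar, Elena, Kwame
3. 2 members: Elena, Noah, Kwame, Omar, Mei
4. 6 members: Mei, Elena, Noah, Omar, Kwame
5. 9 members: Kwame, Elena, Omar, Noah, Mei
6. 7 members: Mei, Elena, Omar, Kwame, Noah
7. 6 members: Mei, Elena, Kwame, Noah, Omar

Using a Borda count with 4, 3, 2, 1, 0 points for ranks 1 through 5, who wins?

Mei: 7·1 + 2·3 + 2·0 + 6·4 + 9·0 + 7·4 + 6·4 = 89
Kwame: 7·3 + 2·0 + 2·2 + 6·0 + 9·4 + 7·1 + 6·2 = 80
Elena: 7·0 + 2·1 + 2·4 + 6·3 + 9·3 + 7·3 + 6·3 = 94
Omar: 7·2 + 2·2 + 2·1 + 6·1 + 9·2 + 7·2 + 6·0 = 58
Noah: 7·4 + 2·4 + 2·3 + 6·2 + 9·1 + 7·0 + 6·1 = 69
Elena has the highest Borda score (94).

Elena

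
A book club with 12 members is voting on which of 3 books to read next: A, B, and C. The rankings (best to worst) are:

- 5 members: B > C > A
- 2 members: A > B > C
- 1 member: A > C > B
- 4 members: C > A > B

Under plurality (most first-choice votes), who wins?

First-place votes: A 3, B 5, C 4.
B has the most first-place votes.

B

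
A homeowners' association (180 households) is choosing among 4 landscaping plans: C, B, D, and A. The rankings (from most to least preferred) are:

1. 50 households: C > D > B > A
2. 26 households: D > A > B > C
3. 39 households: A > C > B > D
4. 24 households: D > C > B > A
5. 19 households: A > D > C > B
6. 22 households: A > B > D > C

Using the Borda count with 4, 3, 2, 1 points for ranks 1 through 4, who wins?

C: 50·4 + 26·1 + 39·3 + 24·3 + 19·2 + 22·1 = 475
B: 50·2 + 26·2 + 39·2 + 24·2 + 19·1 + 22·3 = 363
D: 50·3 + 26·4 + 39·1 + 24·4 + 19·3 + 22·2 = 490
A: 50·1 + 26·3 + 39·4 + 24·1 + 19·4 + 22·4 = 472
D has the highest Borda score (490).

D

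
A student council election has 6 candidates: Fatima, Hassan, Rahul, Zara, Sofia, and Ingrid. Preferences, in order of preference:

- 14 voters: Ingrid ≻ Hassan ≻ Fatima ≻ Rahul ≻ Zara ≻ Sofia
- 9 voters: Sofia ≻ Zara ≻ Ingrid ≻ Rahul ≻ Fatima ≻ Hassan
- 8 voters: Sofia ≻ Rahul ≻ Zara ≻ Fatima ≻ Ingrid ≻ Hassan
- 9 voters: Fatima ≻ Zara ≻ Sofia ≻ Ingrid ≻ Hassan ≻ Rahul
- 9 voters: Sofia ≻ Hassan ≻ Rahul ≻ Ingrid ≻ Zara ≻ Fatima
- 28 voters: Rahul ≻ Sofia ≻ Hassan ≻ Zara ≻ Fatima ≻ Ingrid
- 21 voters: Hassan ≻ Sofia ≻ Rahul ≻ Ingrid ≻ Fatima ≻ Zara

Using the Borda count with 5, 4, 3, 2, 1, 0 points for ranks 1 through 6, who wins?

Fatima: 14·3 + 9·1 + 8·2 + 9·5 + 9·0 + 28·1 + 21·1 = 161
Hassan: 14·4 + 9·0 + 8·0 + 9·1 + 9·4 + 28·3 + 21·5 = 290
Rahul: 14·2 + 9·2 + 8·4 + 9·0 + 9·3 + 28·5 + 21·3 = 308
Zara: 14·1 + 9·4 + 8·3 + 9·4 + 9·1 + 28·2 + 21·0 = 175
Sofia: 14·0 + 9·5 + 8·5 + 9·3 + 9·5 + 28·4 + 21·4 = 353
Ingrid: 14·5 + 9·3 + 8·1 + 9·2 + 9·2 + 28·0 + 21·2 = 183
Sofia has the highest Borda score (353).

Sofia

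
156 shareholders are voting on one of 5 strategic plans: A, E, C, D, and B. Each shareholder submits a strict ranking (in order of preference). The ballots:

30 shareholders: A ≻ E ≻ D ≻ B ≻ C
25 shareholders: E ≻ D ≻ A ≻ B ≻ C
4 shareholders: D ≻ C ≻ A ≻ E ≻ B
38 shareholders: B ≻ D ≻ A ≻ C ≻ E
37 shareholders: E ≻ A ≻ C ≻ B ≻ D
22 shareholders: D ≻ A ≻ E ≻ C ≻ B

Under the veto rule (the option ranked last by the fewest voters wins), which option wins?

Last-place votes: A 0, E 38, C 55, D 37, B 26.
A is ranked last by the fewest voters, so A wins.

A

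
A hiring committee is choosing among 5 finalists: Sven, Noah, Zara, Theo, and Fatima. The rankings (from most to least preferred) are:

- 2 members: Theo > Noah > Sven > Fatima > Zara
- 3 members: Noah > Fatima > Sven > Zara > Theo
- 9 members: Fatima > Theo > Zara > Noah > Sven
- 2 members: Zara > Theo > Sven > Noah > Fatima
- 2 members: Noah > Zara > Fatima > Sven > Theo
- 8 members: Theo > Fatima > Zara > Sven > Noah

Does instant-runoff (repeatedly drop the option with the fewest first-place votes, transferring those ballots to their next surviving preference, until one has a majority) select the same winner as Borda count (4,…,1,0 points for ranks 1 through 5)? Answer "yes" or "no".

yes

Instant-runoff — R1 Sven 0, Noah 5, Zara 2, Theo 10, Fatima 9 (Sven out); R2 Noah 5, Zara 2, Theo 10, Fatima 9 (Zara out); R3 Noah 5, Theo 12, Fatima 9 (Noah out); R4 Theo 12, Fatima 14 (Fatima winner). Winner: Fatima.
Borda — scores: Sven 24, Noah 37, Zara 51, Theo 73, Fatima 75. Winner: Fatima.
The two methods agree.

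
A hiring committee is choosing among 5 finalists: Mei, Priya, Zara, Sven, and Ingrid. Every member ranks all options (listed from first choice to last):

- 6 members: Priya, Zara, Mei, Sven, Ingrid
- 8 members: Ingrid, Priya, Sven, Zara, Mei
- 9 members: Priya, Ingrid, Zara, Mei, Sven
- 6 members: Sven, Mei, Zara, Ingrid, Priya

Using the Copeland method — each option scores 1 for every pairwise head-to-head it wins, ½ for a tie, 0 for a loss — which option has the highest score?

Priya

Mei: beats Sven; loses to Priya, Zara, and Ingrid → score 1.
Priya: beats Mei, Zara, Sven, and Ingrid → score 4.
Zara: beats Mei and Sven; loses to Priya and Ingrid → score 2.
Sven: loses to Mei, Priya, Zara, and Ingrid → score 0.
Ingrid: beats Mei, Zara, and Sven; loses to Priya → score 3.
Priya has the best pairwise record.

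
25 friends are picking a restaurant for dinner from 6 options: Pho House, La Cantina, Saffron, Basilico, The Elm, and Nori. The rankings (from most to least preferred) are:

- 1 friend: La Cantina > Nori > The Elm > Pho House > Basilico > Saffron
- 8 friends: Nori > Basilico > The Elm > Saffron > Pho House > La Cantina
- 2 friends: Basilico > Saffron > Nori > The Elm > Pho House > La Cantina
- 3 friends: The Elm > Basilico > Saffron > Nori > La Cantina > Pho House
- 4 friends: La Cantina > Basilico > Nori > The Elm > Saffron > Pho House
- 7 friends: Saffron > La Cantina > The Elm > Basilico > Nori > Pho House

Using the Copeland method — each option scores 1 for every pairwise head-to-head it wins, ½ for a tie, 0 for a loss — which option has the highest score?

Basilico

Pho House: loses to La Cantina, Saffron, Basilico, The Elm, and Nori → score 0.
La Cantina: beats Pho House; loses to Saffron, Basilico, The Elm, and Nori → score 1.
Saffron: beats Pho House and La Cantina; loses to Basilico, The Elm, and Nori → score 2.
Basilico: beats Pho House, La Cantina, Saffron, The Elm, and Nori → score 5.
The Elm: beats Pho House, La Cantina, and Saffron; loses to Basilico and Nori → score 3.
Nori: beats Pho House, La Cantina, Saffron, and The Elm; loses to Basilico → score 4.
Basilico has the best pairwise record.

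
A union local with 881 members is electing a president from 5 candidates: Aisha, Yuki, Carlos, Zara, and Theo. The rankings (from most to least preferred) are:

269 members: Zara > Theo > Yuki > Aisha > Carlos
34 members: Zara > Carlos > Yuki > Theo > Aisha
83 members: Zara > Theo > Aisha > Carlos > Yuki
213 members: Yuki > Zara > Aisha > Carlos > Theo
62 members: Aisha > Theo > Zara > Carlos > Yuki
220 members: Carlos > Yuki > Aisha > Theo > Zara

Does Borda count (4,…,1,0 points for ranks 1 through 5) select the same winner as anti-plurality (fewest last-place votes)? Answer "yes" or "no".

no

Borda — scores: Aisha 1549, Yuki 2118, Carlos 1340, Zara 2307, Theo 1496. Winner: Zara.
Anti-plurality — last-place votes: Aisha 34, Yuki 145, Carlos 269, Zara 220, Theo 213. Winner: Aisha.
The two methods disagree.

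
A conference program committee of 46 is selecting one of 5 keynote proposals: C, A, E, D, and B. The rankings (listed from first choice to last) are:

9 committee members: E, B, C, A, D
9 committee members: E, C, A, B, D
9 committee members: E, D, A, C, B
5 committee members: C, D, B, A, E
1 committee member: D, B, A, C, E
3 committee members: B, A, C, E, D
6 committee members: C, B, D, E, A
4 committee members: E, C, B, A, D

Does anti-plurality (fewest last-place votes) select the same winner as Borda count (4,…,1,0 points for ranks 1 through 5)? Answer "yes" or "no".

Anti-plurality — last-place votes: C 0, A 6, E 6, D 25, B 9. Winner: C.
Borda — scores: C 117, A 65, E 133, D 58, B 87. Winner: E.
The two methods disagree.

no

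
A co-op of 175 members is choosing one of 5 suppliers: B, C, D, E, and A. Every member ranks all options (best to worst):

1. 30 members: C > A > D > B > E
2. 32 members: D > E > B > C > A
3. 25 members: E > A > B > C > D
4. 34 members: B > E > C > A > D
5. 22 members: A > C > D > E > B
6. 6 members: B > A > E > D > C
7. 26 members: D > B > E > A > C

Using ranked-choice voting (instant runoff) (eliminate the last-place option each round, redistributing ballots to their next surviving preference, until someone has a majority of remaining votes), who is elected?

D

Round 1: B 40, C 30, D 58, E 25, A 22. Eliminate A.
Round 2: B 40, C 52, D 58, E 25. Eliminate E.
Round 3: B 65, C 52, D 58. Eliminate C.
Round 4: B 65, D 110. D has a majority.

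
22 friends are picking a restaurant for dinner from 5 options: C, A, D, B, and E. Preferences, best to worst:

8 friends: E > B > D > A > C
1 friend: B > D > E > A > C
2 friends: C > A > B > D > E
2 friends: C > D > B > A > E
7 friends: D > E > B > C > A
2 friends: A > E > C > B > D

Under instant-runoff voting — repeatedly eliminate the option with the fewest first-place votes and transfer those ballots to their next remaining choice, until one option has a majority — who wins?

D

Round 1: C 4, A 2, D 7, B 1, E 8. Eliminate B.
Round 2: C 4, A 2, D 8, E 8. Eliminate A.
Round 3: C 4, D 8, E 10. Eliminate C.
Round 4: D 12, E 10. D has a majority.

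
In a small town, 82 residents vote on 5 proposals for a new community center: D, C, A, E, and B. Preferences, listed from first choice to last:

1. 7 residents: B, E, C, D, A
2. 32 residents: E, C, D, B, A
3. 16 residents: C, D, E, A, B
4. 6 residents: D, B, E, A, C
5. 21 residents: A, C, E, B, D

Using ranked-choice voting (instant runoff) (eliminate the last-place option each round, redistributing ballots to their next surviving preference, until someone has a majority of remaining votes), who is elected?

Round 1: D 6, C 16, A 21, E 32, B 7. Eliminate D.
Round 2: C 16, A 21, E 32, B 13. Eliminate B.
Round 3: C 16, A 21, E 45. E has a majority.

E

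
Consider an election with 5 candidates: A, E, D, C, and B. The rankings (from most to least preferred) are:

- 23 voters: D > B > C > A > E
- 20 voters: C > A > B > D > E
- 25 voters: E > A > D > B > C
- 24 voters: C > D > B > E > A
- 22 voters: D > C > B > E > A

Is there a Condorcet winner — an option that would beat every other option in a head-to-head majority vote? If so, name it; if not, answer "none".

D vs A: 69–45 for D.
D vs E: 89–25 for D.
D vs C: 70–44 for D.
D vs B: 94–20 for D.
D beats every other option head-to-head.

D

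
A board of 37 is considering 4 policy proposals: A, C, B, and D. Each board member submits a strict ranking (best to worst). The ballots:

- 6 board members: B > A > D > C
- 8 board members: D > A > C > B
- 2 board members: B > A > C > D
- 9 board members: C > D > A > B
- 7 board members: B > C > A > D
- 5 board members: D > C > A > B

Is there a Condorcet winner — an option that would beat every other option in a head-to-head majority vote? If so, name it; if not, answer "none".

D vs A: 22–15 for D.
D vs C: 19–18 for D.
D vs B: 22–15 for D.
D beats every other option head-to-head.

D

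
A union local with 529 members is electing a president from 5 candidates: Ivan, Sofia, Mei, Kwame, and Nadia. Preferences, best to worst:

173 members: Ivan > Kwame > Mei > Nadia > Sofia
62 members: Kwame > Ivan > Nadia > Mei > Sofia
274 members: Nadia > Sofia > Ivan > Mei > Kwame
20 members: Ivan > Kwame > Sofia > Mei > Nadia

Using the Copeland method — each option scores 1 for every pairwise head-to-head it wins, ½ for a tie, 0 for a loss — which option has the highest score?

Nadia

Ivan: beats Mei and Kwame; loses to Sofia and Nadia → score 2.
Sofia: beats Ivan, Mei, and Kwame; loses to Nadia → score 3.
Mei: beats Kwame; loses to Ivan, Sofia, and Nadia → score 1.
Kwame: loses to Ivan, Sofia, Mei, and Nadia → score 0.
Nadia: beats Ivan, Sofia, Mei, and Kwame → score 4.
Nadia has the best pairwise record.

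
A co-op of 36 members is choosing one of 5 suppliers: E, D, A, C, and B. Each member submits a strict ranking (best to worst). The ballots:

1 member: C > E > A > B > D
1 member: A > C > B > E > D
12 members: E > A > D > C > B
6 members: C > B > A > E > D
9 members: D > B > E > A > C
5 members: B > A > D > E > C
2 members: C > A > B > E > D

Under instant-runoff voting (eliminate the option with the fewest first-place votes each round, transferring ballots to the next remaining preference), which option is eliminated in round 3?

Round 1: E 12, D 9, A 1, C 9, B 5. Eliminate A.
Round 2: E 12, D 9, C 10, B 5. Eliminate B.
Round 3: E 12, D 14, C 10. Eliminate C.

C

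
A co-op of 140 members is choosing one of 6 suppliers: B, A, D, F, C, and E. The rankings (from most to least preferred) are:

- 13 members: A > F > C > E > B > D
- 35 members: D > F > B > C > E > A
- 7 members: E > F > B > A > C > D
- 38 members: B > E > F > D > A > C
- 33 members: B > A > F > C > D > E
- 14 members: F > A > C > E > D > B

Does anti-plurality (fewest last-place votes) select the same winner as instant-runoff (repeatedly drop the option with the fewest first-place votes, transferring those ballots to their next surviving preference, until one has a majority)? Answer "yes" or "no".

Anti-plurality — last-place votes: B 14, A 35, D 20, F 0, C 38, E 33. Winner: F.
Instant-runoff — R1 B 71, A 13, D 35, F 14, C 0, E 7 (B winner). Winner: B.
The two methods disagree.

no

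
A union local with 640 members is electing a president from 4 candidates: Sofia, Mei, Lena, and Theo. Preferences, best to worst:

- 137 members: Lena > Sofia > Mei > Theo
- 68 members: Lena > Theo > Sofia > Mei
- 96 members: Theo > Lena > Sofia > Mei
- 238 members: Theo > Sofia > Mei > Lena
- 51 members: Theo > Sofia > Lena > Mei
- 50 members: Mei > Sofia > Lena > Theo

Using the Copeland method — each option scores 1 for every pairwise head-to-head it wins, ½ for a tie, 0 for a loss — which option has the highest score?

Sofia: beats Mei and Lena; loses to Theo → score 2.
Mei: loses to Sofia, Lena, and Theo → score 0.
Lena: beats Mei; loses to Sofia and Theo → score 1.
Theo: beats Sofia, Mei, and Lena → score 3.
Theo has the best pairwise record.

Theo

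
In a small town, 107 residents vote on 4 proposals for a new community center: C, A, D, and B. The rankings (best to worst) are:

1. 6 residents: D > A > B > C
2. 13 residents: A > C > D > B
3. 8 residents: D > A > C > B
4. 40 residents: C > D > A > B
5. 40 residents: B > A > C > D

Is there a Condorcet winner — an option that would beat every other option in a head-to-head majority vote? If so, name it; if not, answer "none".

Checking pairwise contests:
A beats C 67–40.
D beats A 54–53.
C beats D 93–14.
C beats B 61–46.
Every option loses at least one head-to-head, so there is no Condorcet winner.

none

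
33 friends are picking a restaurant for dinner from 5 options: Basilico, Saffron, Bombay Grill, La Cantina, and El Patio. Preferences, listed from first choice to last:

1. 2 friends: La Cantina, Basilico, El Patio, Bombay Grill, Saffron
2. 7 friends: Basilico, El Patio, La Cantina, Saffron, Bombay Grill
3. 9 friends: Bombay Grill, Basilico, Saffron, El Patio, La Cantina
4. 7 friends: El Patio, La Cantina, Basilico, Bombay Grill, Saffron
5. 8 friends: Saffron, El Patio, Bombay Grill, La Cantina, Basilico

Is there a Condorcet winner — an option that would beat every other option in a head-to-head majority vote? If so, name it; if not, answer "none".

none

Checking pairwise contests:
Bombay Grill beats Basilico 17–16.
Basilico beats Saffron 25–8.
El Patio beats Bombay Grill 24–9.
Saffron beats La Cantina 17–16.
Basilico beats El Patio 18–15.
Every option loses at least one head-to-head, so there is no Condorcet winner.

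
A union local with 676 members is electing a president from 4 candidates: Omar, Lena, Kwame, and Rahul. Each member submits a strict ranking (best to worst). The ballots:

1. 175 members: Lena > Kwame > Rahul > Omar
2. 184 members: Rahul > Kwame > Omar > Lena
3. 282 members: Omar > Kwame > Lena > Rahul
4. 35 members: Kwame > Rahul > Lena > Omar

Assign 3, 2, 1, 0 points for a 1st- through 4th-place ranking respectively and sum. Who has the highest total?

Kwame

Omar: 175·0 + 184·1 + 282·3 + 35·0 = 1030
Lena: 175·3 + 184·0 + 282·1 + 35·1 = 842
Kwame: 175·2 + 184·2 + 282·2 + 35·3 = 1387
Rahul: 175·1 + 184·3 + 282·0 + 35·2 = 797
Kwame has the highest Borda score (1387).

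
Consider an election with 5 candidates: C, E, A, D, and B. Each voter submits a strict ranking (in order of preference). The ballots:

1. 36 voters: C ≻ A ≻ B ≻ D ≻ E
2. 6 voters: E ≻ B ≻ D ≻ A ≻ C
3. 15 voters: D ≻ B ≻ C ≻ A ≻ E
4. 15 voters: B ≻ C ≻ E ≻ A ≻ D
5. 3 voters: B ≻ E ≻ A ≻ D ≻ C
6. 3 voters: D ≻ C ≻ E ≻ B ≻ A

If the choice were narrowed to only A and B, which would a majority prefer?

B

Voters preferring A to B: 36; preferring B to A: 42.
B wins the head-to-head.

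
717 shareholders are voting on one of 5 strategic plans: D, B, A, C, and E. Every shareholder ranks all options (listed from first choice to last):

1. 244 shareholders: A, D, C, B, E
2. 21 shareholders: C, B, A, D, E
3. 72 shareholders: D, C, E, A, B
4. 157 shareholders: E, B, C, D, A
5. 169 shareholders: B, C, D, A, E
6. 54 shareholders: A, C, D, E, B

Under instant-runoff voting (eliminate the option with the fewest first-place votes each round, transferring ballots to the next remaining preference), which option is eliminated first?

Round 1: D 72, B 169, A 298, C 21, E 157. Eliminate C.

C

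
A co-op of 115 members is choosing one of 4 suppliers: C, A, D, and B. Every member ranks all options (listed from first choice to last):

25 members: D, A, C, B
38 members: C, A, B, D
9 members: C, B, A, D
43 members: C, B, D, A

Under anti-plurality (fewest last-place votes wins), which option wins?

C

Last-place votes: C 0, A 43, D 47, B 25.
C is ranked last by the fewest voters, so C wins.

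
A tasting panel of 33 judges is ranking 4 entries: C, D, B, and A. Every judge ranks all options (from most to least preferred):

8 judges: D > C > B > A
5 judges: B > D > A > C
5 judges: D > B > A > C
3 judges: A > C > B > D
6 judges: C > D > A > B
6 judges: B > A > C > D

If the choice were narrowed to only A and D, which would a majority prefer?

D

Voters preferring A to D: 9; preferring D to A: 24.
D wins the head-to-head.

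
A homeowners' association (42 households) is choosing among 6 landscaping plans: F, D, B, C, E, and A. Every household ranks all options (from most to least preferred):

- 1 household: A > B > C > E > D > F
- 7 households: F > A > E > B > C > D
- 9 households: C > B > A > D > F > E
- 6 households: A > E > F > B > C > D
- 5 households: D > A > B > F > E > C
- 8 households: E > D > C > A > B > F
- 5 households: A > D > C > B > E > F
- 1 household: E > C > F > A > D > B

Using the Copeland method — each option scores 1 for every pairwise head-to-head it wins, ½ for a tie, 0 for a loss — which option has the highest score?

A

F: ties E; loses to D, B, C, and A → score 0.5.
D: beats F; loses to B, C, E, and A → score 1.
B: beats F and D; loses to C, E, and A → score 2.
C: beats F, D, and B; loses to E and A → score 3.
E: beats D, B, and C; ties F; loses to A → score 3.5.
A: beats F, D, B, C, and E → score 5.
A has the best pairwise record.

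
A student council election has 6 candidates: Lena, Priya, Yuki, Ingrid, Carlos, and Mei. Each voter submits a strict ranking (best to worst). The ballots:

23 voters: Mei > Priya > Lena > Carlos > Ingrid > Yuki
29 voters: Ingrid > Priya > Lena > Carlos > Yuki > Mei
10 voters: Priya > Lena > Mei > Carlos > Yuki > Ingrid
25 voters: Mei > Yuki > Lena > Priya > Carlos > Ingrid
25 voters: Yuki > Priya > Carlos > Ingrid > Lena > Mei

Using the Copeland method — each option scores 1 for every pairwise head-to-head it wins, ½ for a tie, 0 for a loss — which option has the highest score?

Priya

Lena: beats Yuki, Ingrid, Carlos, and Mei; loses to Priya → score 4.
Priya: beats Lena, Yuki, Ingrid, Carlos, and Mei → score 5.
Yuki: beats Ingrid; loses to Lena, Priya, Carlos, and Mei → score 1.
Ingrid: loses to Lena, Priya, Yuki, Carlos, and Mei → score 0.
Carlos: beats Yuki and Ingrid; loses to Lena, Priya, and Mei → score 2.
Mei: beats Yuki, Ingrid, and Carlos; loses to Lena and Priya → score 3.
Priya has the best pairwise record.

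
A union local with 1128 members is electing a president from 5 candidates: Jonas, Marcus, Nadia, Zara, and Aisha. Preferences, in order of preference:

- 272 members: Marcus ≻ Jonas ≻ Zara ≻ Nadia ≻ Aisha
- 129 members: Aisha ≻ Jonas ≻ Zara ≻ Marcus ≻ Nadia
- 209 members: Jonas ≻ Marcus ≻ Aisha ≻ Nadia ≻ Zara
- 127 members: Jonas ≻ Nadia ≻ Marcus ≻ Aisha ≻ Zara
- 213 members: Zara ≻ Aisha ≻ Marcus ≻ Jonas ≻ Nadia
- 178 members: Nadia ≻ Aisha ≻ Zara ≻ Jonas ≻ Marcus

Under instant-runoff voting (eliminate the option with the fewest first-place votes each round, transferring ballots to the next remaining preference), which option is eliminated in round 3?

Round 1: Jonas 336, Marcus 272, Nadia 178, Zara 213, Aisha 129. Eliminate Aisha.
Round 2: Jonas 465, Marcus 272, Nadia 178, Zara 213. Eliminate Nadia.
Round 3: Jonas 465, Marcus 272, Zara 391. Eliminate Marcus.

Marcus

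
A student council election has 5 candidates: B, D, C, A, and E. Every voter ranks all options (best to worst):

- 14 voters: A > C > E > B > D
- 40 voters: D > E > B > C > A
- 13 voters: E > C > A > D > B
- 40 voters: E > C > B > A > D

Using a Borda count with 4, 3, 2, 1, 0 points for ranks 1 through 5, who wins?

E

B: 14·1 + 40·2 + 13·0 + 40·2 = 174
D: 14·0 + 40·4 + 13·1 + 40·0 = 173
C: 14·3 + 40·1 + 13·3 + 40·3 = 241
A: 14·4 + 40·0 + 13·2 + 40·1 = 122
E: 14·2 + 40·3 + 13·4 + 40·4 = 360
E has the highest Borda score (360).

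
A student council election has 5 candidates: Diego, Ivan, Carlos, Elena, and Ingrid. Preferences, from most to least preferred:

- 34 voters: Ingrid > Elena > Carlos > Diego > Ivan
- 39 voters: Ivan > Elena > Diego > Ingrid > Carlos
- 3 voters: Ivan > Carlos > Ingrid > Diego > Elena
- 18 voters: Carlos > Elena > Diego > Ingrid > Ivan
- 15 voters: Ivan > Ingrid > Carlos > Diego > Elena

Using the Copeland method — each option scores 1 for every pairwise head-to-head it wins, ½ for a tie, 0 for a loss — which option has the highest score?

Ivan

Diego: beats Ingrid; loses to Ivan, Carlos, and Elena → score 1.
Ivan: beats Diego, Carlos, Elena, and Ingrid → score 4.
Carlos: beats Diego; loses to Ivan, Elena, and Ingrid → score 1.
Elena: beats Diego, Carlos, and Ingrid; loses to Ivan → score 3.
Ingrid: beats Carlos; loses to Diego, Ivan, and Elena → score 1.
Ivan has the best pairwise record.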